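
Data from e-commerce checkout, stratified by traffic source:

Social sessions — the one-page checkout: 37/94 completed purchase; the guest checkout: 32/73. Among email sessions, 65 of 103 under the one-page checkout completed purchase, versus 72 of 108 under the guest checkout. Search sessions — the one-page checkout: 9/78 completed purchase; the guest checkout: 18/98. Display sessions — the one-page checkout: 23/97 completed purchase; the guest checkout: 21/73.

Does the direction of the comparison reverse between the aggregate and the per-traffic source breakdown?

Social: the one-page checkout 37/94 = 39.4%, the guest checkout 32/73 = 43.8% → the guest checkout
Email: the one-page checkout 65/103 = 63.1%, the guest checkout 72/108 = 66.7% → the guest checkout
Search: the one-page checkout 9/78 = 11.5%, the guest checkout 18/98 = 18.4% → the guest checkout
Display: the one-page checkout 23/97 = 23.7%, the guest checkout 21/73 = 28.8% → the guest checkout
Overall: the one-page checkout 134/372 = 36.0%, the guest checkout 143/352 = 40.6% → the guest checkout
The guest checkout wins overall and in every traffic group — no reversal.

No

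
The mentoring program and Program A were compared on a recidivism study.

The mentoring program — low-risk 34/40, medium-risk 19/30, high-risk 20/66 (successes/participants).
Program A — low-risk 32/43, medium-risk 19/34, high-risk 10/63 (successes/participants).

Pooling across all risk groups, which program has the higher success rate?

the mentoring program

Low-risk: the mentoring program 34/40 = 85.0%, Program A 32/43 = 74.4% → the mentoring program
Medium-risk: the mentoring program 19/30 = 63.3%, Program A 19/34 = 55.9% → the mentoring program
High-risk: the mentoring program 20/66 = 30.3%, Program A 10/63 = 15.9% → the mentoring program
Overall: the mentoring program 73/136 = 53.7%, Program A 61/140 = 43.6% → the mentoring program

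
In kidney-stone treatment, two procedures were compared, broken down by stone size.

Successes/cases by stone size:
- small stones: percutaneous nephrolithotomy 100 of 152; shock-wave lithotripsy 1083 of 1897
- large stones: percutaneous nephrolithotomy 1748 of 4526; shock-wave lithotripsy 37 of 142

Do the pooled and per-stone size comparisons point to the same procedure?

No

Small stones: percutaneous nephrolithotomy 100/152 = 65.8%, shock-wave lithotripsy 1083/1897 = 57.1% → percutaneous nephrolithotomy
Large stones: percutaneous nephrolithotomy 1748/4526 = 38.6%, shock-wave lithotripsy 37/142 = 26.1% → percutaneous nephrolithotomy
Overall: percutaneous nephrolithotomy 1848/4678 = 39.5%, shock-wave lithotripsy 1120/2039 = 54.9% → shock-wave lithotripsy
Percutaneous nephrolithotomy wins each stone group but shock-wave lithotripsy wins overall — the comparison reverses. Percutaneous nephrolithotomy's cases skew toward large stones, which has a lower base rate.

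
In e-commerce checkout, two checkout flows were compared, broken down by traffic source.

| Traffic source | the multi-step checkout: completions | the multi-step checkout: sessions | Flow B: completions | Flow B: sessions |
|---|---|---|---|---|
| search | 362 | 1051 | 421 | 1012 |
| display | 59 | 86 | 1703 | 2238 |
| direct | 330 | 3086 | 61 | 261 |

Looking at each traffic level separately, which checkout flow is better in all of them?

Flow B

Search: the multi-step checkout 362/1051 = 34.4%, Flow B 421/1012 = 41.6% → Flow B
Display: the multi-step checkout 59/86 = 68.6%, Flow B 1703/2238 = 76.1% → Flow B
Direct: the multi-step checkout 330/3086 = 10.7%, Flow B 61/261 = 23.4% → Flow B
Flow B has the higher rate in all 3 groups.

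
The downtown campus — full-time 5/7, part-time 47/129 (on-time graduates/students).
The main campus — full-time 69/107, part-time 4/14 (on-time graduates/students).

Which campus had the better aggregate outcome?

the main campus

Full-time: the downtown campus 5/7 = 71.4%, the main campus 69/107 = 64.5% → the downtown campus
Part-time: the downtown campus 47/129 = 36.4%, the main campus 4/14 = 28.6% → the downtown campus
Overall: the downtown campus 52/136 = 38.2%, the main campus 73/121 = 60.3% → the main campus
(The downtown campus wins every enrollment group but the main campus wins overall — the downtown campus's students skew toward the low-rate part-time group.)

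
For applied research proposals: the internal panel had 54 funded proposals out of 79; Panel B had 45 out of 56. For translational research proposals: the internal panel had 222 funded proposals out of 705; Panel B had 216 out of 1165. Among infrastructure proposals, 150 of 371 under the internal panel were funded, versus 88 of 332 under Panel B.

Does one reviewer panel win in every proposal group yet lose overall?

Applied research: the internal panel 54/79 = 68.4%, Panel B 45/56 = 80.4% → Panel B
Translational research: the internal panel 222/705 = 31.5%, Panel B 216/1165 = 18.5% → the internal panel
Infrastructure: the internal panel 150/371 = 40.4%, Panel B 88/332 = 26.5% → the internal panel
Overall: the internal panel 426/1155 = 36.9%, Panel B 349/1553 = 22.5% → the internal panel
Neither sweeps: the internal panel wins 2 of 3 groups, Panel B wins 1. The internal panel wins overall but not every group — no Simpson reversal.

No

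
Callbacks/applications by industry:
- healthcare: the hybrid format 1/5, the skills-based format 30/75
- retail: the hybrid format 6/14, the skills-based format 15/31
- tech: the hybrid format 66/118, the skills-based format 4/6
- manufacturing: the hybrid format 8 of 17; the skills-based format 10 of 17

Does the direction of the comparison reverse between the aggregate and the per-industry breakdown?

Healthcare: the hybrid format 1/5 = 20.0%, the skills-based format 30/75 = 40.0% → the skills-based format
Retail: the hybrid format 6/14 = 42.9%, the skills-based format 15/31 = 48.4% → the skills-based format
Tech: the hybrid format 66/118 = 55.9%, the skills-based format 4/6 = 66.7% → the skills-based format
Manufacturing: the hybrid format 8/17 = 47.1%, the skills-based format 10/17 = 58.8% → the skills-based format
Overall: the hybrid format 81/154 = 52.6%, the skills-based format 59/129 = 45.7% → the hybrid format
The skills-based format wins each industry group but the hybrid format wins overall — the comparison reverses. The skills-based format's applications skew toward healthcare, which has a lower base rate.

Yes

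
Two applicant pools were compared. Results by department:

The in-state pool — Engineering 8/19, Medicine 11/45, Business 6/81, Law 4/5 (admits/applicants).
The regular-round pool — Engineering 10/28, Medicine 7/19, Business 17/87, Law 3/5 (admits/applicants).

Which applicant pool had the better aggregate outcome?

Engineering: the in-state pool 8/19 = 42.1%, the regular-round pool 10/28 = 35.7% → the in-state pool
Medicine: the in-state pool 11/45 = 24.4%, the regular-round pool 7/19 = 36.8% → the regular-round pool
Business: the in-state pool 6/81 = 7.4%, the regular-round pool 17/87 = 19.5% → the regular-round pool
Law: the in-state pool 4/5 = 80.0%, the regular-round pool 3/5 = 60.0% → the in-state pool
Overall: the in-state pool 29/150 = 19.3%, the regular-round pool 37/139 = 26.6% → the regular-round pool
(Neither sweeps every department group, but the regular-round pool has the higher pooled rate.)

the regular-round pool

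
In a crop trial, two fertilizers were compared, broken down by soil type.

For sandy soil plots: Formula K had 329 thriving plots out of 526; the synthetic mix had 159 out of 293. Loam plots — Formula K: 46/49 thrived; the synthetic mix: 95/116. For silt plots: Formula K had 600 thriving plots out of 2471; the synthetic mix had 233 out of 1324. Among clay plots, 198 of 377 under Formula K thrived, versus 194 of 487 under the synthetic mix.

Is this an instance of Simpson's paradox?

No

Sandy soil: Formula K 329/526 = 62.5%, the synthetic mix 159/293 = 54.3% → Formula K
Loam: Formula K 46/49 = 93.9%, the synthetic mix 95/116 = 81.9% → Formula K
Silt: Formula K 600/2471 = 24.3%, the synthetic mix 233/1324 = 17.6% → Formula K
Clay: Formula K 198/377 = 52.5%, the synthetic mix 194/487 = 39.8% → Formula K
Overall: Formula K 1173/3423 = 34.3%, the synthetic mix 681/2220 = 30.7% → Formula K
Formula K wins overall and in every soil group — no reversal.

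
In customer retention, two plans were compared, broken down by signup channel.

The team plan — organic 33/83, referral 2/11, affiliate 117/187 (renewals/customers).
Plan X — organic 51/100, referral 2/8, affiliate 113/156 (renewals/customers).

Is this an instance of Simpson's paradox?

No

Organic: the team plan 33/83 = 39.8%, Plan X 51/100 = 51.0% → Plan X
Referral: the team plan 2/11 = 18.2%, Plan X 2/8 = 25.0% → Plan X
Affiliate: the team plan 117/187 = 62.6%, Plan X 113/156 = 72.4% → Plan X
Overall: the team plan 152/281 = 54.1%, Plan X 166/264 = 62.9% → Plan X
Plan X wins overall and in every signup group — no reversal.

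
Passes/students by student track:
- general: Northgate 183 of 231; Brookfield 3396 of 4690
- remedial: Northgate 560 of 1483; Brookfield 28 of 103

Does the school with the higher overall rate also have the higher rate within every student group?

No

General: Northgate 183/231 = 79.2%, Brookfield 3396/4690 = 72.4% → Northgate
Remedial: Northgate 560/1483 = 37.8%, Brookfield 28/103 = 27.2% → Northgate
Overall: Northgate 743/1714 = 43.3%, Brookfield 3424/4793 = 71.4% → Brookfield
Northgate wins each student group but Brookfield wins overall — the comparison reverses. Northgate's students skew toward remedial, which has a lower base rate.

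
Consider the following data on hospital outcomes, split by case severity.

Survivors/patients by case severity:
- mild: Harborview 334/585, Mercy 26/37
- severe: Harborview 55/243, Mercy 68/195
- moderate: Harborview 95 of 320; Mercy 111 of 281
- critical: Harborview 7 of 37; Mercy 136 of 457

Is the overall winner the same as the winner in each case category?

No

Mild: Harborview 334/585 = 57.1%, Mercy 26/37 = 70.3% → Mercy
Severe: Harborview 55/243 = 22.6%, Mercy 68/195 = 34.9% → Mercy
Moderate: Harborview 95/320 = 29.7%, Mercy 111/281 = 39.5% → Mercy
Critical: Harborview 7/37 = 18.9%, Mercy 136/457 = 29.8% → Mercy
Overall: Harborview 491/1185 = 41.4%, Mercy 341/970 = 35.2% → Harborview
Mercy wins each case group but Harborview wins overall — the comparison reverses. Mercy's patients skew toward critical, which has a lower base rate.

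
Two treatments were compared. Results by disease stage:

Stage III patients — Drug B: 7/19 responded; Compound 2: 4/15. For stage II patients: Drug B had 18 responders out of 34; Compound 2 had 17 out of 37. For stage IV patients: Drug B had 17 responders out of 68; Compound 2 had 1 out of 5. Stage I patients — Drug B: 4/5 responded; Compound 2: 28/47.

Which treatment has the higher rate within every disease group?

Stage III: Drug B 7/19 = 36.8%, Compound 2 4/15 = 26.7% → Drug B
Stage II: Drug B 18/34 = 52.9%, Compound 2 17/37 = 45.9% → Drug B
Stage IV: Drug B 17/68 = 25.0%, Compound 2 1/5 = 20.0% → Drug B
Stage I: Drug B 4/5 = 80.0%, Compound 2 28/47 = 59.6% → Drug B
Drug B has the higher rate in all 4 groups.

Drug B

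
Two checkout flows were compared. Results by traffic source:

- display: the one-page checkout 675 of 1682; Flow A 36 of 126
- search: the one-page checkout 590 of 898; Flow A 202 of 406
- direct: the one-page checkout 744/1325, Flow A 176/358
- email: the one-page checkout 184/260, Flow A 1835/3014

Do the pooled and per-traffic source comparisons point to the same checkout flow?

No

Display: the one-page checkout 675/1682 = 40.1%, Flow A 36/126 = 28.6% → the one-page checkout
Search: the one-page checkout 590/898 = 65.7%, Flow A 202/406 = 49.8% → the one-page checkout
Direct: the one-page checkout 744/1325 = 56.2%, Flow A 176/358 = 49.2% → the one-page checkout
Email: the one-page checkout 184/260 = 70.8%, Flow A 1835/3014 = 60.9% → the one-page checkout
Overall: the one-page checkout 2193/4165 = 52.7%, Flow A 2249/3904 = 57.6% → Flow A
The one-page checkout wins each traffic group but Flow A wins overall — the comparison reverses. The one-page checkout's sessions skew toward display, which has a lower base rate.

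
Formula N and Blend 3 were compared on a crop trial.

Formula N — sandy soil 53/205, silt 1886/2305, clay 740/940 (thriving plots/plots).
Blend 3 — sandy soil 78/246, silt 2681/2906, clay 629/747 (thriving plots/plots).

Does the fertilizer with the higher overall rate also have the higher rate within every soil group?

Sandy soil: Formula N 53/205 = 25.9%, Blend 3 78/246 = 31.7% → Blend 3
Silt: Formula N 1886/2305 = 81.8%, Blend 3 2681/2906 = 92.3% → Blend 3
Clay: Formula N 740/940 = 78.7%, Blend 3 629/747 = 84.2% → Blend 3
Overall: Formula N 2679/3450 = 77.7%, Blend 3 3388/3899 = 86.9% → Blend 3
Blend 3 wins overall and in every soil group — no reversal.

Yes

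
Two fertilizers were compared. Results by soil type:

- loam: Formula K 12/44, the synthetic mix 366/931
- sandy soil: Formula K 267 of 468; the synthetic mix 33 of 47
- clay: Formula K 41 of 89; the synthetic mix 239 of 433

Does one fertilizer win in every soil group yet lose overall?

Loam: Formula K 12/44 = 27.3%, the synthetic mix 366/931 = 39.3% → the synthetic mix
Sandy soil: Formula K 267/468 = 57.1%, the synthetic mix 33/47 = 70.2% → the synthetic mix
Clay: Formula K 41/89 = 46.1%, the synthetic mix 239/433 = 55.2% → the synthetic mix
Overall: Formula K 320/601 = 53.2%, the synthetic mix 638/1411 = 45.2% → Formula K
The synthetic mix wins each soil group but Formula K wins overall — the comparison reverses. The synthetic mix's plots skew toward loam, which has a lower base rate.

Yes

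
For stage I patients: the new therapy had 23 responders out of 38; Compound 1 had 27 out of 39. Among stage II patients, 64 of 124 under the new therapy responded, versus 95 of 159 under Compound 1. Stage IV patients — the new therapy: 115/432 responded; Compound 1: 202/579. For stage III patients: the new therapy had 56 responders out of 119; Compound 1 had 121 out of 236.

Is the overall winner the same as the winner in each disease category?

Stage I: the new therapy 23/38 = 60.5%, Compound 1 27/39 = 69.2% → Compound 1
Stage II: the new therapy 64/124 = 51.6%, Compound 1 95/159 = 59.7% → Compound 1
Stage IV: the new therapy 115/432 = 26.6%, Compound 1 202/579 = 34.9% → Compound 1
Stage III: the new therapy 56/119 = 47.1%, Compound 1 121/236 = 51.3% → Compound 1
Overall: the new therapy 258/713 = 36.2%, Compound 1 445/1013 = 43.9% → Compound 1
Compound 1 wins overall and in every disease group — no reversal.

Yes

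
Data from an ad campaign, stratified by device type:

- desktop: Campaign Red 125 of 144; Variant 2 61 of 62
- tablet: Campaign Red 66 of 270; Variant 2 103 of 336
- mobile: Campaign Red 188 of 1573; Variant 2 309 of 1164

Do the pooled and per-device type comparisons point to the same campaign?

Desktop: Campaign Red 125/144 = 86.8%, Variant 2 61/62 = 98.4% → Variant 2
Tablet: Campaign Red 66/270 = 24.4%, Variant 2 103/336 = 30.7% → Variant 2
Mobile: Campaign Red 188/1573 = 12.0%, Variant 2 309/1164 = 26.5% → Variant 2
Overall: Campaign Red 379/1987 = 19.1%, Variant 2 473/1562 = 30.3% → Variant 2
Variant 2 wins overall and in every device group — no reversal.

Yes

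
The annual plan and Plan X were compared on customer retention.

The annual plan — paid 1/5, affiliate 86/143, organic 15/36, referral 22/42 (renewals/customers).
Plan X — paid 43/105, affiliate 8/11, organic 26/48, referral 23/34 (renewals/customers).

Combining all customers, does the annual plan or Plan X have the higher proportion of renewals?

the annual plan

Paid: the annual plan 1/5 = 20.0%, Plan X 43/105 = 41.0% → Plan X
Affiliate: the annual plan 86/143 = 60.1%, Plan X 8/11 = 72.7% → Plan X
Organic: the annual plan 15/36 = 41.7%, Plan X 26/48 = 54.2% → Plan X
Referral: the annual plan 22/42 = 52.4%, Plan X 23/34 = 67.6% → Plan X
Overall: the annual plan 124/226 = 54.9%, Plan X 100/198 = 50.5% → the annual plan
(Plan X wins every signup group but the annual plan wins overall — Plan X's customers skew toward the low-rate paid group.)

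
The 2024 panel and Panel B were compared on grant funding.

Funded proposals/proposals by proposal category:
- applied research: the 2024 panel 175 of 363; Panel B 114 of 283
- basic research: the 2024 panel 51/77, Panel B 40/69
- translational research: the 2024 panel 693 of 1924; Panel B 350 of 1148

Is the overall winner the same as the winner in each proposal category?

Yes

Applied research: the 2024 panel 175/363 = 48.2%, Panel B 114/283 = 40.3% → the 2024 panel
Basic research: the 2024 panel 51/77 = 66.2%, Panel B 40/69 = 58.0% → the 2024 panel
Translational research: the 2024 panel 693/1924 = 36.0%, Panel B 350/1148 = 30.5% → the 2024 panel
Overall: the 2024 panel 919/2364 = 38.9%, Panel B 504/1500 = 33.6% → the 2024 panel
The 2024 panel wins overall and in every proposal group — no reversal.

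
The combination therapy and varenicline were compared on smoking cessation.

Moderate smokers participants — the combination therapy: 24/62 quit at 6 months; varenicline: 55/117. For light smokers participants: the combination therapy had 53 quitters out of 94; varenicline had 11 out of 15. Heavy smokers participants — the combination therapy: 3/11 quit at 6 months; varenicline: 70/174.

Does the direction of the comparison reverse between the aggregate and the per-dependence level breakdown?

Yes

Moderate smokers: the combination therapy 24/62 = 38.7%, varenicline 55/117 = 47.0% → varenicline
Light smokers: the combination therapy 53/94 = 56.4%, varenicline 11/15 = 73.3% → varenicline
Heavy smokers: the combination therapy 3/11 = 27.3%, varenicline 70/174 = 40.2% → varenicline
Overall: the combination therapy 80/167 = 47.9%, varenicline 136/306 = 44.4% → the combination therapy
Varenicline wins each dependence group but the combination therapy wins overall — the comparison reverses. Varenicline's participants skew toward heavy smokers, which has a lower base rate.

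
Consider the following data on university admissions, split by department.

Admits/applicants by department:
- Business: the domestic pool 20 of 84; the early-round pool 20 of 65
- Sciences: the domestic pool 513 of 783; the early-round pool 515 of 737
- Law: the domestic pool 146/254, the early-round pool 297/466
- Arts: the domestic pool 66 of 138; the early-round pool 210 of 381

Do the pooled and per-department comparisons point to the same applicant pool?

Yes

Business: the domestic pool 20/84 = 23.8%, the early-round pool 20/65 = 30.8% → the early-round pool
Sciences: the domestic pool 513/783 = 65.5%, the early-round pool 515/737 = 69.9% → the early-round pool
Law: the domestic pool 146/254 = 57.5%, the early-round pool 297/466 = 63.7% → the early-round pool
Arts: the domestic pool 66/138 = 47.8%, the early-round pool 210/381 = 55.1% → the early-round pool
Overall: the domestic pool 745/1259 = 59.2%, the early-round pool 1042/1649 = 63.2% → the early-round pool
The early-round pool wins overall and in every department group — no reversal.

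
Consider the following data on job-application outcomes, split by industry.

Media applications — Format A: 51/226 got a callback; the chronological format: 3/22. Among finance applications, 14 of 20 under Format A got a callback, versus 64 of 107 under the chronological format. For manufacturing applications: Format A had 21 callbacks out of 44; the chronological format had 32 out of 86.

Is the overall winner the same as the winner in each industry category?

No

Media: Format A 51/226 = 22.6%, the chronological format 3/22 = 13.6% → Format A
Finance: Format A 14/20 = 70.0%, the chronological format 64/107 = 59.8% → Format A
Manufacturing: Format A 21/44 = 47.7%, the chronological format 32/86 = 37.2% → Format A
Overall: Format A 86/290 = 29.7%, the chronological format 99/215 = 46.0% → the chronological format
Format A wins each industry group but the chronological format wins overall — the comparison reverses. Format A's applications skew toward media, which has a lower base rate.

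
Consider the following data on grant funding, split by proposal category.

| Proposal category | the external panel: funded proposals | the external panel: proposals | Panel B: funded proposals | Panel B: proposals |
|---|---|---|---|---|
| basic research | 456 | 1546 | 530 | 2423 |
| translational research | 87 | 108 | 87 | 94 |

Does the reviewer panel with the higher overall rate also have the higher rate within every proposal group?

Basic research: the external panel 456/1546 = 29.5%, Panel B 530/2423 = 21.9% → the external panel
Translational research: the external panel 87/108 = 80.6%, Panel B 87/94 = 92.6% → Panel B
Overall: the external panel 543/1654 = 32.8%, Panel B 617/2517 = 24.5% → the external panel
Neither sweeps: the external panel wins 1 of 2 groups, Panel B wins 1. The external panel wins overall but not every group — no Simpson reversal.

No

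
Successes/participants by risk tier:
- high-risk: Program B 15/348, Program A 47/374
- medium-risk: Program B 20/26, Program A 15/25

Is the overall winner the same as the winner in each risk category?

High-risk: Program B 15/348 = 4.3%, Program A 47/374 = 12.6% → Program A
Medium-risk: Program B 20/26 = 76.9%, Program A 15/25 = 60.0% → Program B
Overall: Program B 35/374 = 9.4%, Program A 62/399 = 15.5% → Program A
Neither sweeps: Program B wins 1 of 2 groups, Program A wins 1. Program A wins overall but not every group — no Simpson reversal.

No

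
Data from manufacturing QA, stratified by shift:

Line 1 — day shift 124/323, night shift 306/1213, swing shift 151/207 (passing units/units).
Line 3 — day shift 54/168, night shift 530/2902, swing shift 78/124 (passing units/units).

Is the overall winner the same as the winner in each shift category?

Yes

Day shift: Line 1 124/323 = 38.4%, Line 3 54/168 = 32.1% → Line 1
Night shift: Line 1 306/1213 = 25.2%, Line 3 530/2902 = 18.3% → Line 1
Swing shift: Line 1 151/207 = 72.9%, Line 3 78/124 = 62.9% → Line 1
Overall: Line 1 581/1743 = 33.3%, Line 3 662/3194 = 20.7% → Line 1
Line 1 wins overall and in every shift group — no reversal.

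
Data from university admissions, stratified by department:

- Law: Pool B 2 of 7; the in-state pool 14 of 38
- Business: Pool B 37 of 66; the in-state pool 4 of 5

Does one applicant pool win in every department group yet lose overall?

Law: Pool B 2/7 = 28.6%, the in-state pool 14/38 = 36.8% → the in-state pool
Business: Pool B 37/66 = 56.1%, the in-state pool 4/5 = 80.0% → the in-state pool
Overall: Pool B 39/73 = 53.4%, the in-state pool 18/43 = 41.9% → Pool B
The in-state pool wins each department group but Pool B wins overall — the comparison reverses. The in-state pool's applicants skew toward Law, which has a lower base rate.

Yes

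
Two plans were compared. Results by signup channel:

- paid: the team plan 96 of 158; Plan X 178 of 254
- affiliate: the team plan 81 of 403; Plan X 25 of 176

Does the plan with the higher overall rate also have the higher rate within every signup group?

Paid: the team plan 96/158 = 60.8%, Plan X 178/254 = 70.1% → Plan X
Affiliate: the team plan 81/403 = 20.1%, Plan X 25/176 = 14.2% → the team plan
Overall: the team plan 177/561 = 31.6%, Plan X 203/430 = 47.2% → Plan X
Neither sweeps: the team plan wins 1 of 2 groups, Plan X wins 1. Plan X wins overall but not every group — no Simpson reversal.

No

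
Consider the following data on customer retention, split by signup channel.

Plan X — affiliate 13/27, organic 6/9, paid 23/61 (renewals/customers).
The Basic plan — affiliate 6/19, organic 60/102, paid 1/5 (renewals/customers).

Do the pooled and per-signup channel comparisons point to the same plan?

Affiliate: Plan X 13/27 = 48.1%, the Basic plan 6/19 = 31.6% → Plan X
Organic: Plan X 6/9 = 66.7%, the Basic plan 60/102 = 58.8% → Plan X
Paid: Plan X 23/61 = 37.7%, the Basic plan 1/5 = 20.0% → Plan X
Overall: Plan X 42/97 = 43.3%, the Basic plan 67/126 = 53.2% → the Basic plan
Plan X wins each signup group but the Basic plan wins overall — the comparison reverses. Plan X's customers skew toward paid, which has a lower base rate.

No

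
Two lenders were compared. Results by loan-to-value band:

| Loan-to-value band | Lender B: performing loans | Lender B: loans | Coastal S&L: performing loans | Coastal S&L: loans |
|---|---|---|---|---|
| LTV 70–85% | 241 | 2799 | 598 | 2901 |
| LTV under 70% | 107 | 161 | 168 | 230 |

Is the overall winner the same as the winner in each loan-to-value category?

LTV 70–85%: Lender B 241/2799 = 8.6%, Coastal S&L 598/2901 = 20.6% → Coastal S&L
LTV under 70%: Lender B 107/161 = 66.5%, Coastal S&L 168/230 = 73.0% → Coastal S&L
Overall: Lender B 348/2960 = 11.8%, Coastal S&L 766/3131 = 24.5% → Coastal S&L
Coastal S&L wins overall and in every loan-to-value group — no reversal.

Yes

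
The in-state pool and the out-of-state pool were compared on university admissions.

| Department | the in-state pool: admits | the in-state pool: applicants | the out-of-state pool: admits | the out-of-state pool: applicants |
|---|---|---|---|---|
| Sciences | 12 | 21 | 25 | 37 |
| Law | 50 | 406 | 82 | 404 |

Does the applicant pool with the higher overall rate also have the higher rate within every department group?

Sciences: the in-state pool 12/21 = 57.1%, the out-of-state pool 25/37 = 67.6% → the out-of-state pool
Law: the in-state pool 50/406 = 12.3%, the out-of-state pool 82/404 = 20.3% → the out-of-state pool
Overall: the in-state pool 62/427 = 14.5%, the out-of-state pool 107/441 = 24.3% → the out-of-state pool
The out-of-state pool wins overall and in every department group — no reversal.

Yes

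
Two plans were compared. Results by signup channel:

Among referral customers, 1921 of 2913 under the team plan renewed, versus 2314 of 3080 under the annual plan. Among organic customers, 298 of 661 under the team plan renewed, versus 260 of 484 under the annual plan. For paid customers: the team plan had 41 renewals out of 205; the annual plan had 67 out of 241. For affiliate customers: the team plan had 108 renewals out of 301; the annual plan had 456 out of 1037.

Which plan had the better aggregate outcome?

Referral: the team plan 1921/2913 = 65.9%, the annual plan 2314/3080 = 75.1% → the annual plan
Organic: the team plan 298/661 = 45.1%, the annual plan 260/484 = 53.7% → the annual plan
Paid: the team plan 41/205 = 20.0%, the annual plan 67/241 = 27.8% → the annual plan
Affiliate: the team plan 108/301 = 35.9%, the annual plan 456/1037 = 44.0% → the annual plan
Overall: the team plan 2368/4080 = 58.0%, the annual plan 3097/4842 = 64.0% → the annual plan

the annual plan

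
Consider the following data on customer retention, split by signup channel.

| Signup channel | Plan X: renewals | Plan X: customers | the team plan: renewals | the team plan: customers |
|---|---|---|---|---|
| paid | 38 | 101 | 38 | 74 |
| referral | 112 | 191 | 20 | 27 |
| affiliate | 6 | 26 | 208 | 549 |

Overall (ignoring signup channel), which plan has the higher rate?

Paid: Plan X 38/101 = 37.6%, the team plan 38/74 = 51.4% → the team plan
Referral: Plan X 112/191 = 58.6%, the team plan 20/27 = 74.1% → the team plan
Affiliate: Plan X 6/26 = 23.1%, the team plan 208/549 = 37.9% → the team plan
Overall: Plan X 156/318 = 49.1%, the team plan 266/650 = 40.9% → Plan X
(The team plan wins every signup group but Plan X wins overall — the team plan's customers skew toward the low-rate affiliate group.)

Plan X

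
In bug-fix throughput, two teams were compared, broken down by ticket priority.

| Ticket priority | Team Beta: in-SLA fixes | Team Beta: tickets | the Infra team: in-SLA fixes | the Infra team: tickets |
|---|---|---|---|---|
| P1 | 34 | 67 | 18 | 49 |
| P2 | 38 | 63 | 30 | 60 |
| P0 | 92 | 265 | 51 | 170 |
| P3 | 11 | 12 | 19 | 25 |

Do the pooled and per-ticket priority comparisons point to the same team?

Yes

P1: Team Beta 34/67 = 50.7%, the Infra team 18/49 = 36.7% → Team Beta
P2: Team Beta 38/63 = 60.3%, the Infra team 30/60 = 50.0% → Team Beta
P0: Team Beta 92/265 = 34.7%, the Infra team 51/170 = 30.0% → Team Beta
P3: Team Beta 11/12 = 91.7%, the Infra team 19/25 = 76.0% → Team Beta
Overall: Team Beta 175/407 = 43.0%, the Infra team 118/304 = 38.8% → Team Beta
Team Beta wins overall and in every ticket group — no reversal.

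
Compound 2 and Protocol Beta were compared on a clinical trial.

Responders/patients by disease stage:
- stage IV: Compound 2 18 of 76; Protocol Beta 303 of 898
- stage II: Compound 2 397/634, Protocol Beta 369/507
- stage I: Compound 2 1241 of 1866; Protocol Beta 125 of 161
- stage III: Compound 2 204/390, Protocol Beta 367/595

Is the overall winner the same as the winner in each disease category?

No

Stage IV: Compound 2 18/76 = 23.7%, Protocol Beta 303/898 = 33.7% → Protocol Beta
Stage II: Compound 2 397/634 = 62.6%, Protocol Beta 369/507 = 72.8% → Protocol Beta
Stage I: Compound 2 1241/1866 = 66.5%, Protocol Beta 125/161 = 77.6% → Protocol Beta
Stage III: Compound 2 204/390 = 52.3%, Protocol Beta 367/595 = 61.7% → Protocol Beta
Overall: Compound 2 1860/2966 = 62.7%, Protocol Beta 1164/2161 = 53.9% → Compound 2
Protocol Beta wins each disease group but Compound 2 wins overall — the comparison reverses. Protocol Beta's patients skew toward stage IV, which has a lower base rate.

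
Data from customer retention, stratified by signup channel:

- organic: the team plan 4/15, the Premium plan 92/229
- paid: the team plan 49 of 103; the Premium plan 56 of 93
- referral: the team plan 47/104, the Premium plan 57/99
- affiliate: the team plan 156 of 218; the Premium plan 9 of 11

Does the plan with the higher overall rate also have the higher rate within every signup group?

Organic: the team plan 4/15 = 26.7%, the Premium plan 92/229 = 40.2% → the Premium plan
Paid: the team plan 49/103 = 47.6%, the Premium plan 56/93 = 60.2% → the Premium plan
Referral: the team plan 47/104 = 45.2%, the Premium plan 57/99 = 57.6% → the Premium plan
Affiliate: the team plan 156/218 = 71.6%, the Premium plan 9/11 = 81.8% → the Premium plan
Overall: the team plan 256/440 = 58.2%, the Premium plan 214/432 = 49.5% → the team plan
The Premium plan wins each signup group but the team plan wins overall — the comparison reverses. The Premium plan's customers skew toward organic, which has a lower base rate.

No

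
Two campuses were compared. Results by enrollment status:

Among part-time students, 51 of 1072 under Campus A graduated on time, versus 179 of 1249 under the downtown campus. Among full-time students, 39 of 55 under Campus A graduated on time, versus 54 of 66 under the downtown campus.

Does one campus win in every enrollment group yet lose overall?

No

Part-time: Campus A 51/1072 = 4.8%, the downtown campus 179/1249 = 14.3% → the downtown campus
Full-time: Campus A 39/55 = 70.9%, the downtown campus 54/66 = 81.8% → the downtown campus
Overall: Campus A 90/1127 = 8.0%, the downtown campus 233/1315 = 17.7% → the downtown campus
The downtown campus wins overall and in every enrollment group — no reversal.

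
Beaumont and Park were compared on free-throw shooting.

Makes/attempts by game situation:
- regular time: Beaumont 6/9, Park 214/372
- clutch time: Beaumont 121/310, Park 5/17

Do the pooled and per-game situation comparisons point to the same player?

No

Regular time: Beaumont 6/9 = 66.7%, Park 214/372 = 57.5% → Beaumont
Clutch time: Beaumont 121/310 = 39.0%, Park 5/17 = 29.4% → Beaumont
Overall: Beaumont 127/319 = 39.8%, Park 219/389 = 56.3% → Park
Beaumont wins each game group but Park wins overall — the comparison reverses. Beaumont's attempts skew toward clutch time, which has a lower base rate.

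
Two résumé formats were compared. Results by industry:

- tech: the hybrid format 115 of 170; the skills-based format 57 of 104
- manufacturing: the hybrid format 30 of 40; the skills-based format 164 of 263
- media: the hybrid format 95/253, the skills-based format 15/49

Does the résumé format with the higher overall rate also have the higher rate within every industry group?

No

Tech: the hybrid format 115/170 = 67.6%, the skills-based format 57/104 = 54.8% → the hybrid format
Manufacturing: the hybrid format 30/40 = 75.0%, the skills-based format 164/263 = 62.4% → the hybrid format
Media: the hybrid format 95/253 = 37.5%, the skills-based format 15/49 = 30.6% → the hybrid format
Overall: the hybrid format 240/463 = 51.8%, the skills-based format 236/416 = 56.7% → the skills-based format
The hybrid format wins each industry group but the skills-based format wins overall — the comparison reverses. The hybrid format's applications skew toward media, which has a lower base rate.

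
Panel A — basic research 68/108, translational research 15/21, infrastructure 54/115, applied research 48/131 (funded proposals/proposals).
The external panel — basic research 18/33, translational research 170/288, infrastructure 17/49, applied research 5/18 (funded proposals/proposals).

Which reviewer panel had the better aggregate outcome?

the external panel

Basic research: Panel A 68/108 = 63.0%, the external panel 18/33 = 54.5% → Panel A
Translational research: Panel A 15/21 = 71.4%, the external panel 170/288 = 59.0% → Panel A
Infrastructure: Panel A 54/115 = 47.0%, the external panel 17/49 = 34.7% → Panel A
Applied research: Panel A 48/131 = 36.6%, the external panel 5/18 = 27.8% → Panel A
Overall: Panel A 185/375 = 49.3%, the external panel 210/388 = 54.1% → the external panel
(Panel A wins every proposal group but the external panel wins overall — Panel A's proposals skew toward the low-rate applied research group.)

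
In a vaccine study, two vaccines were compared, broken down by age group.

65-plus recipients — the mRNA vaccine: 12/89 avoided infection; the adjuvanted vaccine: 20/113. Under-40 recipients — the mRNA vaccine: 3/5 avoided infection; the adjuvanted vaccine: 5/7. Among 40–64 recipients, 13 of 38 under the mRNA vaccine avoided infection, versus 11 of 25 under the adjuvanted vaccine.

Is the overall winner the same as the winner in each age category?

Yes

65-plus: the mRNA vaccine 12/89 = 13.5%, the adjuvanted vaccine 20/113 = 17.7% → the adjuvanted vaccine
Under-40: the mRNA vaccine 3/5 = 60.0%, the adjuvanted vaccine 5/7 = 71.4% → the adjuvanted vaccine
40–64: the mRNA vaccine 13/38 = 34.2%, the adjuvanted vaccine 11/25 = 44.0% → the adjuvanted vaccine
Overall: the mRNA vaccine 28/132 = 21.2%, the adjuvanted vaccine 36/145 = 24.8% → the adjuvanted vaccine
The adjuvanted vaccine wins overall and in every age group — no reversal.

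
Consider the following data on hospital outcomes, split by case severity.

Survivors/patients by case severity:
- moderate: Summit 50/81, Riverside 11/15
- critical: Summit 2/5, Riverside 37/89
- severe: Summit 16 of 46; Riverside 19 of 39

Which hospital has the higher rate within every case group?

Riverside

Moderate: Summit 50/81 = 61.7%, Riverside 11/15 = 73.3% → Riverside
Critical: Summit 2/5 = 40.0%, Riverside 37/89 = 41.6% → Riverside
Severe: Summit 16/46 = 34.8%, Riverside 19/39 = 48.7% → Riverside
Riverside has the higher rate in all 3 groups.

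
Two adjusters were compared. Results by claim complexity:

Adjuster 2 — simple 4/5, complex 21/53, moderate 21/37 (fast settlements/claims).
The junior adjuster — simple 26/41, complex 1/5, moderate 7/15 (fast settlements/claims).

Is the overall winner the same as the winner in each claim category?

No

Simple: Adjuster 2 4/5 = 80.0%, the junior adjuster 26/41 = 63.4% → Adjuster 2
Complex: Adjuster 2 21/53 = 39.6%, the junior adjuster 1/5 = 20.0% → Adjuster 2
Moderate: Adjuster 2 21/37 = 56.8%, the junior adjuster 7/15 = 46.7% → Adjuster 2
Overall: Adjuster 2 46/95 = 48.4%, the junior adjuster 34/61 = 55.7% → the junior adjuster
Adjuster 2 wins each claim group but the junior adjuster wins overall — the comparison reverses. Adjuster 2's claims skew toward complex, which has a lower base rate.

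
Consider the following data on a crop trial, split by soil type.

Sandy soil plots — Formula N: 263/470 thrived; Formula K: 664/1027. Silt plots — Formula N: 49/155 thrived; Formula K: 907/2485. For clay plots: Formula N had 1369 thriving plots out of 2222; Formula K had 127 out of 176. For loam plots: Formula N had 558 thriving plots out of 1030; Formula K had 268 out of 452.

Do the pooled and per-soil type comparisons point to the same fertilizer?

Sandy soil: Formula N 263/470 = 56.0%, Formula K 664/1027 = 64.7% → Formula K
Silt: Formula N 49/155 = 31.6%, Formula K 907/2485 = 36.5% → Formula K
Clay: Formula N 1369/2222 = 61.6%, Formula K 127/176 = 72.2% → Formula K
Loam: Formula N 558/1030 = 54.2%, Formula K 268/452 = 59.3% → Formula K
Overall: Formula N 2239/3877 = 57.8%, Formula K 1966/4140 = 47.5% → Formula N
Formula K wins each soil group but Formula N wins overall — the comparison reverses. Formula K's plots skew toward silt, which has a lower base rate.

No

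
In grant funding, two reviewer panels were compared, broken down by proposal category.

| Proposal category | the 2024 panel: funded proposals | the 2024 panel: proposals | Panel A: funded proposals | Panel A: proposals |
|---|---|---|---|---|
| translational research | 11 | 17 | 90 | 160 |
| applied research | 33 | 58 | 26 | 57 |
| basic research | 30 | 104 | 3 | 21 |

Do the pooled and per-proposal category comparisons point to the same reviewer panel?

No

Translational research: the 2024 panel 11/17 = 64.7%, Panel A 90/160 = 56.2% → the 2024 panel
Applied research: the 2024 panel 33/58 = 56.9%, Panel A 26/57 = 45.6% → the 2024 panel
Basic research: the 2024 panel 30/104 = 28.8%, Panel A 3/21 = 14.3% → the 2024 panel
Overall: the 2024 panel 74/179 = 41.3%, Panel A 119/238 = 50.0% → Panel A
The 2024 panel wins each proposal group but Panel A wins overall — the comparison reverses. The 2024 panel's proposals skew toward basic research, which has a lower base rate.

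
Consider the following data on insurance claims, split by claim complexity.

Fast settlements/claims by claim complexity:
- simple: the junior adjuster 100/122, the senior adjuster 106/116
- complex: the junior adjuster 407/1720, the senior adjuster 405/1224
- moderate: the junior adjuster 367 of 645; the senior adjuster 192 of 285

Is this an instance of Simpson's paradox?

Simple: the junior adjuster 100/122 = 82.0%, the senior adjuster 106/116 = 91.4% → the senior adjuster
Complex: the junior adjuster 407/1720 = 23.7%, the senior adjuster 405/1224 = 33.1% → the senior adjuster
Moderate: the junior adjuster 367/645 = 56.9%, the senior adjuster 192/285 = 67.4% → the senior adjuster
Overall: the junior adjuster 874/2487 = 35.1%, the senior adjuster 703/1625 = 43.3% → the senior adjuster
The senior adjuster wins overall and in every claim group — no reversal.

No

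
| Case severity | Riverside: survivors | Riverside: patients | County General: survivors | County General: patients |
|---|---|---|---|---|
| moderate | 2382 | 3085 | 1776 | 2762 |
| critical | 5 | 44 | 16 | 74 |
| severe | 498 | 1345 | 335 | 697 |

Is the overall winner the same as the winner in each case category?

No

Moderate: Riverside 2382/3085 = 77.2%, County General 1776/2762 = 64.3% → Riverside
Critical: Riverside 5/44 = 11.4%, County General 16/74 = 21.6% → County General
Severe: Riverside 498/1345 = 37.0%, County General 335/697 = 48.1% → County General
Overall: Riverside 2885/4474 = 64.5%, County General 2127/3533 = 60.2% → Riverside
Neither sweeps: Riverside wins 1 of 3 groups, County General wins 2. Riverside wins overall but not every group — no Simpson reversal.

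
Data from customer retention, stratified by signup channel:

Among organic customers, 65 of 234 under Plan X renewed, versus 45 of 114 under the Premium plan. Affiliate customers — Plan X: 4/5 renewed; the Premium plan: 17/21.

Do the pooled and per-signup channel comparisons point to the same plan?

Yes

Organic: Plan X 65/234 = 27.8%, the Premium plan 45/114 = 39.5% → the Premium plan
Affiliate: Plan X 4/5 = 80.0%, the Premium plan 17/21 = 81.0% → the Premium plan
Overall: Plan X 69/239 = 28.9%, the Premium plan 62/135 = 45.9% → the Premium plan
The Premium plan wins overall and in every signup group — no reversal.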